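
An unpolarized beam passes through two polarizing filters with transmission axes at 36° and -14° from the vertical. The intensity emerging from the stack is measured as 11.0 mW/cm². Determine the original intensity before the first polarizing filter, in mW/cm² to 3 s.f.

Unpolarized light through the first polarizer → I₁ = ½ I₀, now polarized at 36°.
I₂ = I₁ cos²(-14° − 36°) = 0.5 I₀ · cos²(50°) = 0.2066 I₀.
So 11.0 mW/cm² = 0.2066 I₀, giving I₀ = 11.0/0.2066 = 53.25 mW/cm².

I₀ ≈ 53.2 mW/cm²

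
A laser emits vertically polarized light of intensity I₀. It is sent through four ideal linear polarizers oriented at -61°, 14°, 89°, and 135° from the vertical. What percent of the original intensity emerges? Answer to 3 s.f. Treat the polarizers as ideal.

≈ 0.0509%

I₁ = I₀ cos²(-61° − 0°) = I₀ cos²(61°) = 0.235 I₀.
I₂ = I₁ cos²(14° + 61°) = 0.235 I₀ · cos²(75°) = 0.01574 I₀.
I₃ = I₂ cos²(89° − 14°) = 0.01574 I₀ · cos²(75°) = 0.001055 I₀.
I₄ = I₃ cos²(135° − 89°) = 0.001055 I₀ · cos²(46°) = 0.0005089 I₀.
That is 0.05089% of the incident intensity.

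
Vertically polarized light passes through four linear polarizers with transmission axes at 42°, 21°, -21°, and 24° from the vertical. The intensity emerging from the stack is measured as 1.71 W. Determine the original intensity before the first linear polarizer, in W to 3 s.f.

By Malus's law, I₁ = I₀ cos²(42° − 0°) = I₀ cos²(42°) = 0.5523 I₀.
I₂ = I₁ cos²(21° − 42°) = 0.5523 I₀ · cos²(21°) = 0.4813 I₀.
I₃ = I₂ cos²(-21° − 21°) = 0.4813 I₀ · cos²(42°) = 0.2658 I₀.
I₄ = I₃ cos²(24° + 21°) = 0.2658 I₀ · cos²(45°) = 0.1329 I₀.
So 1.71 W = 0.1329 I₀, giving I₀ = 1.71/0.1329 = 12.87 W.

I₀ ≈ 12.9 W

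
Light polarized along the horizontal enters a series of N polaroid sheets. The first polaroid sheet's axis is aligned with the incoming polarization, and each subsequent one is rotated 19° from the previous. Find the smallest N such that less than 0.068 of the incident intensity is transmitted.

First polarizer is aligned with the polarization: full transmission.
Each further stage multiplies by cos²(19°) = 0.894.
After N polarizers: T = 0.894^(N−1). Require T < 0.068 ⇒ N−1 > ln(0.068)/ln(0.894) = 23.99, so N−1 ≥ 24 and N = 25.
Check: N=25 gives T = 0.06795 < 0.068; N=24 gives T = 0.076.

N = 25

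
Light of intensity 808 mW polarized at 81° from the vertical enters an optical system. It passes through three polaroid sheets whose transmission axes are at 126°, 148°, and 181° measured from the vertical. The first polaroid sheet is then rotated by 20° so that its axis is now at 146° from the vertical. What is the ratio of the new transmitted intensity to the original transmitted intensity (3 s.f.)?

Before rotation:
I₁ = I₀ cos²(126° − 81°) = I₀ cos²(45°) = 0.5 I₀.
I₂ = I₁ cos²(148° − 126°) = 0.5 I₀ · cos²(22°) = 0.4298 I₀.
I₃ = I₂ cos²(181° − 148°) = 0.4298 I₀ · cos²(33°) = 0.3023 I₀.
After rotation:
I₁ = I₀ cos²(146° − 81°) = I₀ cos²(65°) = 0.1786 I₀.
I₂ = I₁ cos²(148° − 146°) = 0.1786 I₀ · cos²(2°) = 0.1784 I₀.
I₃ = I₂ cos²(181° − 148°) = 0.1784 I₀ · cos²(33°) = 0.1255 I₀.
Ratio = 0.1255 / 0.3023 = 0.415.

I_new/I_old ≈ 0.415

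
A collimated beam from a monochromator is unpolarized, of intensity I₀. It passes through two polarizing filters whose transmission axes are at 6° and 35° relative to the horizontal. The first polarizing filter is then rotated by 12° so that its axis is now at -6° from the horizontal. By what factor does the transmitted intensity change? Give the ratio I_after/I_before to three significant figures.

I_new/I_old ≈ 0.745

Before rotation:
Unpolarized light through the first polarizer → I₁ = ½ I₀, now polarized at 6°.
I₂ = I₁ cos²(35° − 6°) = 0.5 I₀ · cos²(29°) = 0.3825 I₀.
After rotation:
Unpolarized light through the first polarizer → I₁ = ½ I₀, now polarized at -6°.
I₂ = I₁ cos²(35° + 6°) = 0.5 I₀ · cos²(41°) = 0.2848 I₀.
Ratio = 0.2848 / 0.3825 = 0.7446.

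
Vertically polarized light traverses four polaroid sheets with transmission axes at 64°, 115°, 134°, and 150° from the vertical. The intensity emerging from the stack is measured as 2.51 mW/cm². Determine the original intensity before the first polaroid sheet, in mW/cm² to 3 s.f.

By Malus's law, I₁ = I₀ cos²(64° − 0°) = I₀ cos²(64°) = 0.1922 I₀.
I₂ = I₁ cos²(115° − 64°) = 0.1922 I₀ · cos²(51°) = 0.07611 I₀.
I₃ = I₂ cos²(134° − 115°) = 0.07611 I₀ · cos²(19°) = 0.06804 I₀.
I₄ = I₃ cos²(150° − 134°) = 0.06804 I₀ · cos²(16°) = 0.06287 I₀.
So 2.51 mW/cm² = 0.06287 I₀, giving I₀ = 2.51/0.06287 = 39.92 mW/cm².

I₀ ≈ 39.9 mW/cm²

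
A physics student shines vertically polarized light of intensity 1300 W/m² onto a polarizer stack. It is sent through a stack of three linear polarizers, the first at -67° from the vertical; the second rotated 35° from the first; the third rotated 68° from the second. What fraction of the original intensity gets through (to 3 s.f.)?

I/I₀ ≈ 0.0144

I₁ = 1300 W/m² · cos²(67°) = 198.5 W/m².
I₂ = I₁ · cos²(35°) = 198.5 · 0.671 = 133.2 W/m².
I₃ = I₂ · cos²(68°) = 133.2 · 0.1403 = 18.69 W/m².
Transmitted fraction = 0.01438.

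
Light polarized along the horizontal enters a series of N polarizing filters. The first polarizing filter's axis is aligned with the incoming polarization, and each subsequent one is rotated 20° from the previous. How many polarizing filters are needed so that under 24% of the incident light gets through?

N = 13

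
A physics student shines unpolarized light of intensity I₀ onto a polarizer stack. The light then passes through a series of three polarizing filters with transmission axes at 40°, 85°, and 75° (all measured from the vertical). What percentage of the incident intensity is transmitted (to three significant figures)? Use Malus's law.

Unpolarized light through the first polarizer → I₁ = ½ I₀, now polarized at 40°.
I₂ = I₁ cos²(85° − 40°) = 0.5 I₀ · cos²(45°) = 0.25 I₀.
I₃ = I₂ cos²(75° − 85°) = 0.25 I₀ · cos²(10°) = 0.2425 I₀.
That is 24.25% of the incident intensity.

≈ 24.2%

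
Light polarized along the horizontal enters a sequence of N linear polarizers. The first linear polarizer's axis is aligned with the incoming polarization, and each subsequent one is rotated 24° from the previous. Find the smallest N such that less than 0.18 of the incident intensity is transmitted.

N = 11

First polarizer is aligned with the polarization: full transmission.
Each further stage multiplies by cos²(24°) = 0.8346.
After N polarizers: T = 0.8346^(N−1). Require T < 0.18 ⇒ N−1 > ln(0.18)/ln(0.8346) = 9.48, so N−1 ≥ 10 and N = 11.
Check: N=11 gives T = 0.1639 < 0.18; N=10 gives T = 0.1964.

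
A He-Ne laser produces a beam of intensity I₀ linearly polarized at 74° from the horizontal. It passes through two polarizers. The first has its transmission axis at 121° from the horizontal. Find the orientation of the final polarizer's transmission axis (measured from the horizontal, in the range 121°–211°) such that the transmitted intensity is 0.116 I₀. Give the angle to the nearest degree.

θ ≈ 181°

By Malus's law, I₁ = I₀ cos²(121° − 74°) = I₀ cos²(47°) = 0.4651 I₀.
Need I₂/I₀ = 0.116, so cos²(θ − 121°) = 0.116 / 0.4651 = 0.2494.
θ − 121° = arccos(√0.2494) = 60.0°, giving θ ≈ 121 + 60.0 = 181.0°.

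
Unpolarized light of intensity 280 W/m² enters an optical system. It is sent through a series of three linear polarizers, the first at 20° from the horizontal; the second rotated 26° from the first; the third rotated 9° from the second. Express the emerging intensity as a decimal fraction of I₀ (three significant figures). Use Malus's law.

I/I₀ ≈ 0.394

Unpolarized light through the first polarizer → I₁ = 280 W/m²/2 = 140 W/m², polarized at 20°.
I₂ = I₁ · cos²(26°) = 140 · 0.8078 = 113.1 W/m².
I₃ = I₂ · cos²(9°) = 113.1 · 0.9755 = 110.3 W/m².
Transmitted fraction = 0.394.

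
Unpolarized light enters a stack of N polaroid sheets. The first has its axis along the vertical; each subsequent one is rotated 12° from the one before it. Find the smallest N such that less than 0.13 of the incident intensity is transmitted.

N = 32

First polarizer halves the unpolarized light: factor 1/2.
Each further stage multiplies by cos²(12°) = 0.9568.
After N polarizers: T = 0.5·0.9568^(N−1). Require T < 0.13 ⇒ N−1 > ln(0.13/0.5)/ln(0.9568) = 30.48, so N−1 ≥ 31 and N = 32.
Check: N=32 gives T = 0.1271 < 0.13; N=31 gives T = 0.1328.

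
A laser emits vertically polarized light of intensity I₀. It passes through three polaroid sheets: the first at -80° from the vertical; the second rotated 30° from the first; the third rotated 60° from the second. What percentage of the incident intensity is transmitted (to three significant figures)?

≈ 0.565%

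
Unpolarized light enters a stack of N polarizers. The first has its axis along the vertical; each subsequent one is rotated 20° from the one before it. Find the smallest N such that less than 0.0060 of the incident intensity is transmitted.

N = 37

First polarizer halves the unpolarized light: factor 1/2.
Each further stage multiplies by cos²(20°) = 0.883.
After N polarizers: T = 0.5·0.883^(N−1). Require T < 0.0060 ⇒ N−1 > ln(0.0060/0.5)/ln(0.883) = 35.55, so N−1 ≥ 36 and N = 37.
Check: N=37 gives T = 0.005675 < 0.0060; N=36 gives T = 0.006427.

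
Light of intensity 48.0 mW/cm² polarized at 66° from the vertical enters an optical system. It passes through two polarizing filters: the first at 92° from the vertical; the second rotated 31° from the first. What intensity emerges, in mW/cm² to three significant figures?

I₁ = 48.0 mW/cm² · cos²(26°) = 38.78 mW/cm².
I₂ = I₁ · cos²(31°) = 38.78 · 0.7347 = 28.49 mW/cm².

I ≈ 28.5 mW/cm²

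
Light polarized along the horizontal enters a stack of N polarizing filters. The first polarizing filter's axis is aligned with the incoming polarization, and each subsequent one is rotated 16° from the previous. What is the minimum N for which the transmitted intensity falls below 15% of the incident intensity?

N = 26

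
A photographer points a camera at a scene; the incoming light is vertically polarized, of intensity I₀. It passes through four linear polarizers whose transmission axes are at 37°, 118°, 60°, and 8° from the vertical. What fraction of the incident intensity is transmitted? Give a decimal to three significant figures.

I₁ = I₀ cos²(37° − 0°) = I₀ cos²(37°) = 0.6378 I₀.
I₂ = I₁ cos²(118° − 37°) = 0.6378 I₀ · cos²(81°) = 0.01561 I₀.
I₃ = I₂ cos²(60° − 118°) = 0.01561 I₀ · cos²(58°) = 0.004383 I₀.
I₄ = I₃ cos²(8° − 60°) = 0.004383 I₀ · cos²(52°) = 0.001661 I₀.
Transmitted fraction = 0.001661.

≈ 0.00166 I₀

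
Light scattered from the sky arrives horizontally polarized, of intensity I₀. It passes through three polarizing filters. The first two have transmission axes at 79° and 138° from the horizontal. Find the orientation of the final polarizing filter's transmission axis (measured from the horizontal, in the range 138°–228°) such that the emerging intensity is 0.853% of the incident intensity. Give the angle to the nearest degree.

θ ≈ 158°

I₁ = I₀ cos²(79° − 0°) = I₀ cos²(79°) = 0.03641 I₀.
I₂ = I₁ cos²(138° − 79°) = 0.03641 I₀ · cos²(59°) = 0.009658 I₀.
Need I₃/I₀ = 0.00853, so cos²(θ − 138°) = 0.00853 / 0.009658 = 0.8832.
θ − 138° = arccos(√0.8832) = 20.0°, giving θ ≈ 138 + 20.0 = 158.0°.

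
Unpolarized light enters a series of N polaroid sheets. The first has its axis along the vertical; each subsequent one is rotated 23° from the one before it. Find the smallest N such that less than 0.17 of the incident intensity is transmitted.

N = 8

First polarizer halves the unpolarized light: factor 1/2.
Each further stage multiplies by cos²(23°) = 0.8473.
After N polarizers: T = 0.5·0.8473^(N−1). Require T < 0.17 ⇒ N−1 > ln(0.17/0.5)/ln(0.8473) = 6.51, so N−1 ≥ 7 and N = 8.
Check: N=8 gives T = 0.1568 < 0.17; N=7 gives T = 0.185.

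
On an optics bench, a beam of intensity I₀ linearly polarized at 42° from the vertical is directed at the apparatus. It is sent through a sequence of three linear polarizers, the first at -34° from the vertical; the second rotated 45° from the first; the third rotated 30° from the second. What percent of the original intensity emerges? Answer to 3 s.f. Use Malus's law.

≈ 2.19%

By Malus's law, I₁ = I₀ cos²(-34° − 42°) = I₀ cos²(76°) = 0.05853 I₀.
I₂ = I₁ cos²(45°) = 0.05853 · 0.5 I₀ = 0.02926 I₀.
I₃ = I₂ cos²(30°) = 0.02926 · 0.75 I₀ = 0.02195 I₀.
That is 2.195% of the incident intensity.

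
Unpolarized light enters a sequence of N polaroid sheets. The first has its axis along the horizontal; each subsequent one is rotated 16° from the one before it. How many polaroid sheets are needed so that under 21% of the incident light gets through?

N = 12

First polarizer halves the unpolarized light: factor 1/2.
Each further stage multiplies by cos²(16°) = 0.924.
After N polarizers: T = 0.5·0.924^(N−1). Require T < 0.21 ⇒ N−1 > ln(0.21/0.5)/ln(0.924) = 10.98, so N−1 ≥ 11 and N = 12.
Check: N=12 gives T = 0.2096 < 0.21; N=11 gives T = 0.2269.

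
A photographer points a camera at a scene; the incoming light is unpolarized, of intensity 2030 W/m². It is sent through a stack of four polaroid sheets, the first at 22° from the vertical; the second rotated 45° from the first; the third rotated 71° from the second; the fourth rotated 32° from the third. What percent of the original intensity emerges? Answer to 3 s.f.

≈ 1.91%

Unpolarized light through the first polarizer → I₁ = 2030 W/m²/2 = 1015 W/m², polarized at 22°.
I₂ = I₁ · cos²(45°) = 1015 · 0.5 = 507.5 W/m².
I₃ = I₂ · cos²(71°) = 507.5 · 0.106 = 53.79 W/m².
I₄ = I₃ · cos²(32°) = 53.79 · 0.7192 = 38.69 W/m².
That is 1.906% of the incident intensity.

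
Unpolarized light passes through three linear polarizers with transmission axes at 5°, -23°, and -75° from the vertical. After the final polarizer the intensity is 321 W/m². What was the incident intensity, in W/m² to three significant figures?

I₀ ≈ 2170 W/m²

Unpolarized light through the first polarizer → I₁ = ½ I₀, now polarized at 5°.
I₂ = I₁ cos²(-23° − 5°) = 0.5 I₀ · cos²(28°) = 0.3898 I₀.
I₃ = I₂ cos²(-75° + 23°) = 0.3898 I₀ · cos²(52°) = 0.1477 I₀.
So 321 W/m² = 0.1477 I₀, giving I₀ = 321/0.1477 = 2173 W/m².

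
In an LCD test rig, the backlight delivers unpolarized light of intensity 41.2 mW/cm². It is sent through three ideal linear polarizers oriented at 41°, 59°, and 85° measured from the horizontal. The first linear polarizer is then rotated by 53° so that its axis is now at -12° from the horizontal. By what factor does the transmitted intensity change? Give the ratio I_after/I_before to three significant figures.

Before rotation:
Unpolarized light through the first polarizer → I₁ = ½ I₀, now polarized at 41°.
I₂ = I₁ cos²(59° − 41°) = 0.5 I₀ · cos²(18°) = 0.4523 I₀.
I₃ = I₂ cos²(85° − 59°) = 0.4523 I₀ · cos²(26°) = 0.3653 I₀.
After rotation:
Unpolarized light through the first polarizer → I₁ = ½ I₀, now polarized at -12°.
I₂ = I₁ cos²(59° + 12°) = 0.5 I₀ · cos²(71°) = 0.053 I₀.
I₃ = I₂ cos²(85° − 59°) = 0.053 I₀ · cos²(26°) = 0.04281 I₀.
Ratio = 0.04281 / 0.3653 = 0.1172.

I_new/I_old ≈ 0.117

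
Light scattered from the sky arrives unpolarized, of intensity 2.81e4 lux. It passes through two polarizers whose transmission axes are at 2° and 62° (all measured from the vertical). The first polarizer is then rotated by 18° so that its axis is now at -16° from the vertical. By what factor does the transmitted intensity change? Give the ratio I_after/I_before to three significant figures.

I_new/I_old ≈ 0.173

Before rotation:
Unpolarized light through the first polarizer → I₁ = ½ I₀, now polarized at 2°.
I₂ = I₁ cos²(62° − 2°) = 0.5 I₀ · cos²(60°) = 0.125 I₀.
After rotation:
Unpolarized light through the first polarizer → I₁ = ½ I₀, now polarized at -16°.
I₂ = I₁ cos²(62° + 16°) = 0.5 I₀ · cos²(78°) = 0.02161 I₀.
Ratio = 0.02161 / 0.125 = 0.1729.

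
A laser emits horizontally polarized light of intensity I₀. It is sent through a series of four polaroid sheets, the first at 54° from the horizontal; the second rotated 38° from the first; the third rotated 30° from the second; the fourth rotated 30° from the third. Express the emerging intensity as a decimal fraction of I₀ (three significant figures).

≈ 0.121 I₀

I₁ = I₀ cos²(54° − 0°) = I₀ cos²(54°) = 0.3455 I₀.
I₂ = I₁ cos²(38°) = 0.3455 · 0.621 I₀ = 0.2145 I₀.
I₃ = I₂ cos²(30°) = 0.2145 · 0.75 I₀ = 0.1609 I₀.
I₄ = I₃ cos²(30°) = 0.1609 · 0.75 I₀ = 0.1207 I₀.
Transmitted fraction = 0.1207.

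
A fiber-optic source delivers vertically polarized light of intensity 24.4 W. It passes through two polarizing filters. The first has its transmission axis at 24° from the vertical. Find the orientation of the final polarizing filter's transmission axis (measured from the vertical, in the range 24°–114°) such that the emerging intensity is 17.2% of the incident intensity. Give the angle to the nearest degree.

θ ≈ 87°

I₁ = I₀ cos²(24° − 0°) = I₀ cos²(24°) = 0.8346 I₀.
Need I₂/I₀ = 0.172, so cos²(θ − 24°) = 0.172 / 0.8346 = 0.2061.
θ − 24° = arccos(√0.2061) = 63.0°, giving θ ≈ 24 + 63.0 = 87.0°.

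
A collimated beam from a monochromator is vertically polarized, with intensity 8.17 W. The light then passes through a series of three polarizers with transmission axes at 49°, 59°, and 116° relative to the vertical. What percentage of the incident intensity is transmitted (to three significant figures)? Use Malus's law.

By Malus's law, I₁ = 8.17 W · cos²(49°) = 3.516 W.
I₂ = I₁ · cos²(10°) = 3.516 · 0.9698 = 3.41 W.
I₃ = I₂ · cos²(57°) = 3.41 · 0.2966 = 1.012 W.
That is 12.38% of the incident intensity.

≈ 12.4%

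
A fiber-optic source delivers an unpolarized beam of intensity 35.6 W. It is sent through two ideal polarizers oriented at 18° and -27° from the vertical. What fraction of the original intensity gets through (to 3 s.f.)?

I/I₀ ≈ 0.250

Unpolarized light through the first polarizer → I₁ = 35.6 W/2 = 17.8 W, polarized at 18°.
I₂ = I₁ · cos²(45°) = 17.8 · 0.5 = 8.9 W.
Transmitted fraction = 0.25.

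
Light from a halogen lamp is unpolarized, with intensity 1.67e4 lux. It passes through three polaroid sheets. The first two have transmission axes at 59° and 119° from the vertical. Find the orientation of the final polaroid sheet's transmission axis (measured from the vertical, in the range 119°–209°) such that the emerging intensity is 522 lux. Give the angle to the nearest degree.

θ ≈ 179°

Unpolarized light through the first polarizer → I₁ = ½ I₀, now polarized at 59°.
I₂ = I₁ cos²(119° − 59°) = 0.5 I₀ · cos²(60°) = 0.125 I₀.
Target fraction: 522 / 1.67e4 lux = 0.03126 of I₀.
Need I₃/I₀ = 0.03126, so cos²(θ − 119°) = 0.03126 / 0.125 = 0.2501.
θ − 119° = arccos(√0.2501) = 60.0°, giving θ ≈ 119 + 60.0 = 179.0°.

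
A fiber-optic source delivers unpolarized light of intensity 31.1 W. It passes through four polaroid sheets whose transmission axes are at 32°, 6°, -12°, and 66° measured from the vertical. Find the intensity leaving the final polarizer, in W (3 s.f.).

Unpolarized light through the first polarizer → I₁ = 31.1 W/2 = 15.55 W, polarized at 32°.
I₂ = I₁ · cos²(26°) = 15.55 · 0.8078 = 12.56 W.
I₃ = I₂ · cos²(18°) = 12.56 · 0.9045 = 11.36 W.
I₄ = I₃ · cos²(78°) = 11.36 · 0.04323 = 0.4912 W.

I ≈ 0.491 W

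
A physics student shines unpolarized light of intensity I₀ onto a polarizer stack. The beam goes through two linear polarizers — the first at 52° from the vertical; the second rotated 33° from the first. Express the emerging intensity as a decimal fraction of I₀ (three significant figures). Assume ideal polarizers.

Unpolarized light through the first polarizer → I₁ = ½ I₀, now polarized at 52°.
I₂ = I₁ cos²(33°) = 0.5 · 0.7034 I₀ = 0.3517 I₀.
Transmitted fraction = 0.3517.

≈ 0.352 I₀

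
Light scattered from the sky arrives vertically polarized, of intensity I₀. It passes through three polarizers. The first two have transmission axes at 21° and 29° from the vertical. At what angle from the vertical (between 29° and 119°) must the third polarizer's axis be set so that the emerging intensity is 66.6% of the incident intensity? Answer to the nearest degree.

By Malus's law, I₁ = I₀ cos²(21° − 0°) = I₀ cos²(21°) = 0.8716 I₀.
I₂ = I₁ cos²(29° − 21°) = 0.8716 I₀ · cos²(8°) = 0.8547 I₀.
Need I₃/I₀ = 0.666, so cos²(θ − 29°) = 0.666 / 0.8547 = 0.7792.
θ − 29° = arccos(√0.7792) = 28.0°, giving θ ≈ 29 + 28.0 = 57.0°.

θ ≈ 57°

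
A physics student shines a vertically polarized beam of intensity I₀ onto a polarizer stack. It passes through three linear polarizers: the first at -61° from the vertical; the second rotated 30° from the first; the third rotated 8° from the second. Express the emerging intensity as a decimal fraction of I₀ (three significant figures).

I₁ = I₀ cos²(-61° − 0°) = I₀ cos²(61°) = 0.235 I₀.
I₂ = I₁ cos²(30°) = 0.235 · 0.75 I₀ = 0.1763 I₀.
I₃ = I₂ cos²(8°) = 0.1763 · 0.9806 I₀ = 0.1729 I₀.
Transmitted fraction = 0.1729.

≈ 0.173 I₀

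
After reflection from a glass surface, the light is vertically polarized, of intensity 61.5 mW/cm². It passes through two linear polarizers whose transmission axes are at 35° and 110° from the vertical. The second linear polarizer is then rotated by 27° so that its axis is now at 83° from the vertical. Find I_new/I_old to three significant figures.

I_new/I_old ≈ 6.68

Before rotation:
By Malus's law, I₁ = I₀ cos²(35° − 0°) = I₀ cos²(35°) = 0.671 I₀.
I₂ = I₁ cos²(110° − 35°) = 0.671 I₀ · cos²(75°) = 0.04495 I₀.
After rotation:
I₁ = I₀ cos²(35° − 0°) = I₀ cos²(35°) = 0.671 I₀.
I₂ = I₁ cos²(83° − 35°) = 0.671 I₀ · cos²(48°) = 0.3004 I₀.
Ratio = 0.3004 / 0.04495 = 6.684.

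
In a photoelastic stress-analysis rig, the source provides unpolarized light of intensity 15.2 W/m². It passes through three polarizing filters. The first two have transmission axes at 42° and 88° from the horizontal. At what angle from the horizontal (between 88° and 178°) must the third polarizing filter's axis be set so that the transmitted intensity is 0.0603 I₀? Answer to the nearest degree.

Unpolarized light through the first polarizer → I₁ = ½ I₀, now polarized at 42°.
I₂ = I₁ cos²(88° − 42°) = 0.5 I₀ · cos²(46°) = 0.2413 I₀.
Need I₃/I₀ = 0.0603, so cos²(θ − 88°) = 0.0603 / 0.2413 = 0.2499.
θ − 88° = arccos(√0.2499) = 60.0°, giving θ ≈ 88 + 60.0 = 148.0°.

θ ≈ 148°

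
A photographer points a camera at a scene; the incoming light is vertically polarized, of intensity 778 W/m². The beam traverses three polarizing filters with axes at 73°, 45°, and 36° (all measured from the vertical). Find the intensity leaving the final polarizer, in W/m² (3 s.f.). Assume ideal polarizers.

I₁ = 778 W/m² · cos²(73°) = 66.5 W/m².
I₂ = I₁ · cos²(28°) = 66.5 · 0.7796 = 51.85 W/m².
I₃ = I₂ · cos²(9°) = 51.85 · 0.9755 = 50.58 W/m².

I ≈ 50.6 W/m²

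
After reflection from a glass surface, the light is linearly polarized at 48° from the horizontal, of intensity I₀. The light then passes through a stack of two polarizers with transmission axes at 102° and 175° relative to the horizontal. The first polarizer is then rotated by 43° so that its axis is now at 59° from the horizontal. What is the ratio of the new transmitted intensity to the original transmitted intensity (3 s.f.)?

I_new/I_old ≈ 6.27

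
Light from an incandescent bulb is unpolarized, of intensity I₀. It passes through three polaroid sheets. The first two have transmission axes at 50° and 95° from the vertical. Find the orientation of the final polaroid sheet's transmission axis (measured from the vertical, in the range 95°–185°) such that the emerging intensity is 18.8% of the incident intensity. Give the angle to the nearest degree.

θ ≈ 125°

Unpolarized light through the first polarizer → I₁ = ½ I₀, now polarized at 50°.
I₂ = I₁ cos²(95° − 50°) = 0.5 I₀ · cos²(45°) = 0.25 I₀.
Need I₃/I₀ = 0.188, so cos²(θ − 95°) = 0.188 / 0.25 = 0.752.
θ − 95° = arccos(√0.752) = 29.9°, giving θ ≈ 95 + 29.9 = 124.9°.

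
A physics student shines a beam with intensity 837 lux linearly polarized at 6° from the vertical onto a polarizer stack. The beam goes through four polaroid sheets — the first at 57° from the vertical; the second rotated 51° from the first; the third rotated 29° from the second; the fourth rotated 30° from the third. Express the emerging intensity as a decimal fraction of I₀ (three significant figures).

I₁ = 837 lux · cos²(51°) = 331.5 lux.
I₂ = I₁ · cos²(51°) = 331.5 · 0.396 = 131.3 lux.
I₃ = I₂ · cos²(29°) = 131.3 · 0.765 = 100.4 lux.
I₄ = I₃ · cos²(30°) = 100.4 · 0.75 = 75.32 lux.
Transmitted fraction = 0.08999.

I/I₀ ≈ 0.0900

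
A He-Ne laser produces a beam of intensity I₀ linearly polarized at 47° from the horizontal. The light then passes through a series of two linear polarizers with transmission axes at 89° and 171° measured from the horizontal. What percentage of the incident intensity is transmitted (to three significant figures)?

≈ 1.07%

By Malus's law, I₁ = I₀ cos²(89° − 47°) = I₀ cos²(42°) = 0.5523 I₀.
I₂ = I₁ cos²(171° − 89°) = 0.5523 I₀ · cos²(82°) = 0.0107 I₀.
That is 1.07% of the incident intensity.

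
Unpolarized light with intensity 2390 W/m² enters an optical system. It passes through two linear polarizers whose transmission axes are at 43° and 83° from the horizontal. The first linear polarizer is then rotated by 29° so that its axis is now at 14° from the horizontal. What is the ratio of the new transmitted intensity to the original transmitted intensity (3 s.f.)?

I_new/I_old ≈ 0.219

Before rotation:
Unpolarized light through the first polarizer → I₁ = ½ I₀, now polarized at 43°.
I₂ = I₁ cos²(83° − 43°) = 0.5 I₀ · cos²(40°) = 0.2934 I₀.
After rotation:
Unpolarized light through the first polarizer → I₁ = ½ I₀, now polarized at 14°.
I₂ = I₁ cos²(83° − 14°) = 0.5 I₀ · cos²(69°) = 0.06421 I₀.
Ratio = 0.06421 / 0.2934 = 0.2189.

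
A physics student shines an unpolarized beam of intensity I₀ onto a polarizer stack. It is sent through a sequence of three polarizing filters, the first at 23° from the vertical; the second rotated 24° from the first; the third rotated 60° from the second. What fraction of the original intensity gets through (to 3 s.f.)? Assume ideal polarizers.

≈ 0.104 I₀

Unpolarized light through the first polarizer → I₁ = ½ I₀, now polarized at 23°.
I₂ = I₁ cos²(24°) = 0.5 · 0.8346 I₀ = 0.4173 I₀.
I₃ = I₂ cos²(60°) = 0.4173 · 0.25 I₀ = 0.1043 I₀.
Transmitted fraction = 0.1043.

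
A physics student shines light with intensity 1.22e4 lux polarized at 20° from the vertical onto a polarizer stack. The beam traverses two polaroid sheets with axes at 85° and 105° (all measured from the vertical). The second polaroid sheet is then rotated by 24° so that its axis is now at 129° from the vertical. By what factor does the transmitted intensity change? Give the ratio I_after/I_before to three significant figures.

Before rotation:
By Malus's law, I₁ = I₀ cos²(85° − 20°) = I₀ cos²(65°) = 0.1786 I₀.
I₂ = I₁ cos²(105° − 85°) = 0.1786 I₀ · cos²(20°) = 0.1577 I₀.
After rotation:
I₁ = I₀ cos²(85° − 20°) = I₀ cos²(65°) = 0.1786 I₀.
I₂ = I₁ cos²(129° − 85°) = 0.1786 I₀ · cos²(44°) = 0.09242 I₀.
Ratio = 0.09242 / 0.1577 = 0.586.

I_new/I_old ≈ 0.586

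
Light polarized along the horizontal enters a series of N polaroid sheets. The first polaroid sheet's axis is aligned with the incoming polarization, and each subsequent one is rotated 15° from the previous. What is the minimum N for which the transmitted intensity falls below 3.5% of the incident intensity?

First polarizer is aligned with the polarization: full transmission.
Each further stage multiplies by cos²(15°) = 0.933.
After N polarizers: T = 0.933^(N−1). Require T < 0.035 ⇒ N−1 > ln(0.035)/ln(0.933) = 48.35, so N−1 ≥ 49 and N = 50.
Check: N=50 gives T = 0.03346 < 0.035; N=49 gives T = 0.03586.

N = 50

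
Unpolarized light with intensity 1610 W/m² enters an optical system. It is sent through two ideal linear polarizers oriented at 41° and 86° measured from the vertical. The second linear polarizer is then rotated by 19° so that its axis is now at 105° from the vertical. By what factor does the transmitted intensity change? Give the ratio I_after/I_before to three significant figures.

Before rotation:
Unpolarized light through the first polarizer → I₁ = ½ I₀, now polarized at 41°.
I₂ = I₁ cos²(86° − 41°) = 0.5 I₀ · cos²(45°) = 0.25 I₀.
After rotation:
Unpolarized light through the first polarizer → I₁ = ½ I₀, now polarized at 41°.
I₂ = I₁ cos²(105° − 41°) = 0.5 I₀ · cos²(64°) = 0.09608 I₀.
Ratio = 0.09608 / 0.25 = 0.3843.

I_new/I_old ≈ 0.384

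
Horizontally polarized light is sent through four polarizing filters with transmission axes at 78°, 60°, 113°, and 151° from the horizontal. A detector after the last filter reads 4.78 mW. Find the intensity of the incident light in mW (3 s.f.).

I₀ ≈ 544 mW

By Malus's law, I₁ = I₀ cos²(78° − 0°) = I₀ cos²(78°) = 0.04323 I₀.
I₂ = I₁ cos²(60° − 78°) = 0.04323 I₀ · cos²(18°) = 0.0391 I₀.
I₃ = I₂ cos²(113° − 60°) = 0.0391 I₀ · cos²(53°) = 0.01416 I₀.
I₄ = I₃ cos²(151° − 113°) = 0.01416 I₀ · cos²(38°) = 0.008793 I₀.
So 4.78 mW = 0.008793 I₀, giving I₀ = 4.78/0.008793 = 543.6 mW.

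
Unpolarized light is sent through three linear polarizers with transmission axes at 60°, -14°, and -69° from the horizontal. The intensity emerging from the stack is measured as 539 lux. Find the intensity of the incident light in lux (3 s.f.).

I₀ ≈ 4.31e4 lux

Unpolarized light through the first polarizer → I₁ = ½ I₀, now polarized at 60°.
I₂ = I₁ cos²(-14° − 60°) = 0.5 I₀ · cos²(74°) = 0.03799 I₀.
I₃ = I₂ cos²(-69° + 14°) = 0.03799 I₀ · cos²(55°) = 0.0125 I₀.
So 539 lux = 0.0125 I₀, giving I₀ = 539/0.0125 = 4.313e+04 lux.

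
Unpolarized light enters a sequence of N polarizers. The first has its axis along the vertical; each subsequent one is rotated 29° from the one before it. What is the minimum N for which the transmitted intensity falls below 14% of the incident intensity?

First polarizer halves the unpolarized light: factor 1/2.
Each further stage multiplies by cos²(29°) = 0.765.
After N polarizers: T = 0.5·0.765^(N−1). Require T < 0.14 ⇒ N−1 > ln(0.14/0.5)/ln(0.765) = 4.75, so N−1 ≥ 5 and N = 6.
Check: N=6 gives T = 0.131 < 0.14; N=5 gives T = 0.1712.

N = 6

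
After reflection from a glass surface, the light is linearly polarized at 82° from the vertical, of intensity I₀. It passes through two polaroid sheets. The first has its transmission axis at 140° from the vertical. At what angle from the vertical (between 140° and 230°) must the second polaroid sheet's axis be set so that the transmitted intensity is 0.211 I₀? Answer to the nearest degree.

I₁ = I₀ cos²(140° − 82°) = I₀ cos²(58°) = 0.2808 I₀.
Need I₂/I₀ = 0.211, so cos²(θ − 140°) = 0.211 / 0.2808 = 0.7514.
θ − 140° = arccos(√0.7514) = 29.9°, giving θ ≈ 140 + 29.9 = 169.9°.

θ ≈ 170°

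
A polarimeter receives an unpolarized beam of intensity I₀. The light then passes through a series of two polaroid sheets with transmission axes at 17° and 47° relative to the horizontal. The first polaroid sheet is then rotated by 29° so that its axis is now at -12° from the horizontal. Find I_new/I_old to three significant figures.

I_new/I_old ≈ 0.354

Before rotation:
Unpolarized light through the first polarizer → I₁ = ½ I₀, now polarized at 17°.
I₂ = I₁ cos²(47° − 17°) = 0.5 I₀ · cos²(30°) = 0.375 I₀.
After rotation:
Unpolarized light through the first polarizer → I₁ = ½ I₀, now polarized at -12°.
I₂ = I₁ cos²(47° + 12°) = 0.5 I₀ · cos²(59°) = 0.1326 I₀.
Ratio = 0.1326 / 0.375 = 0.3537.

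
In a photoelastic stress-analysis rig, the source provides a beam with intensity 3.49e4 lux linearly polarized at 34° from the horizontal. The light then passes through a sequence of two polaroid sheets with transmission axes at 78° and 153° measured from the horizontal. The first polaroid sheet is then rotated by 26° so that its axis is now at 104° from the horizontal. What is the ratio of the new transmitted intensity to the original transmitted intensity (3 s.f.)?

Before rotation:
I₁ = I₀ cos²(78° − 34°) = I₀ cos²(44°) = 0.5174 I₀.
I₂ = I₁ cos²(153° − 78°) = 0.5174 I₀ · cos²(75°) = 0.03466 I₀.
After rotation:
I₁ = I₀ cos²(104° − 34°) = I₀ cos²(70°) = 0.117 I₀.
I₂ = I₁ cos²(153° − 104°) = 0.117 I₀ · cos²(49°) = 0.05035 I₀.
Ratio = 0.05035 / 0.03466 = 1.453.

I_new/I_old ≈ 1.45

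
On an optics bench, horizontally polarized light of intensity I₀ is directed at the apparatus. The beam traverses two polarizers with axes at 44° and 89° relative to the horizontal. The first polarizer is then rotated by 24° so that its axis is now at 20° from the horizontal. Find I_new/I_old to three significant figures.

Before rotation:
I₁ = I₀ cos²(44° − 0°) = I₀ cos²(44°) = 0.5174 I₀.
I₂ = I₁ cos²(89° − 44°) = 0.5174 I₀ · cos²(45°) = 0.2587 I₀.
After rotation:
I₁ = I₀ cos²(20° − 0°) = I₀ cos²(20°) = 0.883 I₀.
I₂ = I₁ cos²(89° − 20°) = 0.883 I₀ · cos²(69°) = 0.1134 I₀.
Ratio = 0.1134 / 0.2587 = 0.4383.

I_new/I_old ≈ 0.438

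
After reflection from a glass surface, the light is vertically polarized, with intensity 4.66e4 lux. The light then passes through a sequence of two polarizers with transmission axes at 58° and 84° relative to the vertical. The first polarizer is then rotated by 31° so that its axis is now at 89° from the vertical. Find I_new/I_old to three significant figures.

Before rotation:
I₁ = I₀ cos²(58° − 0°) = I₀ cos²(58°) = 0.2808 I₀.
I₂ = I₁ cos²(84° − 58°) = 0.2808 I₀ · cos²(26°) = 0.2269 I₀.
After rotation:
I₁ = I₀ cos²(89° − 0°) = I₀ cos²(89°) = 0.0003046 I₀.
I₂ = I₁ cos²(84° − 89°) = 0.0003046 I₀ · cos²(5°) = 0.0003023 I₀.
Ratio = 0.0003023 / 0.2269 = 0.001332.

I_new/I_old ≈ 0.00133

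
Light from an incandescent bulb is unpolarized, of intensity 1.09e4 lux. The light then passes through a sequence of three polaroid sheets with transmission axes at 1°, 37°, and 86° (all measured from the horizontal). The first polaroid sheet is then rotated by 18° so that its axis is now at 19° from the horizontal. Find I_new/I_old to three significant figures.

I_new/I_old ≈ 1.38

Before rotation:
Unpolarized light through the first polarizer → I₁ = ½ I₀, now polarized at 1°.
I₂ = I₁ cos²(37° − 1°) = 0.5 I₀ · cos²(36°) = 0.3273 I₀.
I₃ = I₂ cos²(86° − 37°) = 0.3273 I₀ · cos²(49°) = 0.1409 I₀.
After rotation:
Unpolarized light through the first polarizer → I₁ = ½ I₀, now polarized at 19°.
I₂ = I₁ cos²(37° − 19°) = 0.5 I₀ · cos²(18°) = 0.4523 I₀.
I₃ = I₂ cos²(86° − 37°) = 0.4523 I₀ · cos²(49°) = 0.1947 I₀.
Ratio = 0.1947 / 0.1409 = 1.382.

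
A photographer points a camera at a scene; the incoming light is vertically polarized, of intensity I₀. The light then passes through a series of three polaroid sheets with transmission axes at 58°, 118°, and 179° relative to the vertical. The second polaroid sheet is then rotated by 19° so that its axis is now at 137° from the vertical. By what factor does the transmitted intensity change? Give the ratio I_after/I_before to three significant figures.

Before rotation:
I₁ = I₀ cos²(58° − 0°) = I₀ cos²(58°) = 0.2808 I₀.
I₂ = I₁ cos²(118° − 58°) = 0.2808 I₀ · cos²(60°) = 0.0702 I₀.
I₃ = I₂ cos²(179° − 118°) = 0.0702 I₀ · cos²(61°) = 0.0165 I₀.
After rotation:
I₁ = I₀ cos²(58° − 0°) = I₀ cos²(58°) = 0.2808 I₀.
I₂ = I₁ cos²(137° − 58°) = 0.2808 I₀ · cos²(79°) = 0.01022 I₀.
I₃ = I₂ cos²(179° − 137°) = 0.01022 I₀ · cos²(42°) = 0.005646 I₀.
Ratio = 0.005646 / 0.0165 = 0.3422.

I_new/I_old ≈ 0.342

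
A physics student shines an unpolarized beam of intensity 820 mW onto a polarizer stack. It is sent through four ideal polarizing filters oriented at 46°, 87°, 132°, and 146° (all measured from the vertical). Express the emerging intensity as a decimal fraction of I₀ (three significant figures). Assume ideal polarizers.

I/I₀ ≈ 0.134

Unpolarized light through the first polarizer → I₁ = 820 mW/2 = 410 mW, polarized at 46°.
I₂ = I₁ · cos²(41°) = 410 · 0.5696 = 233.5 mW.
I₃ = I₂ · cos²(45°) = 233.5 · 0.5 = 116.8 mW.
I₄ = I₃ · cos²(14°) = 116.8 · 0.9415 = 109.9 mW.
Transmitted fraction = 0.1341.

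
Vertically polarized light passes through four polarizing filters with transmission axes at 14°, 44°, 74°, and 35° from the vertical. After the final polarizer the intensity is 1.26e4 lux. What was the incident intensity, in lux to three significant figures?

By Malus's law, I₁ = I₀ cos²(14° − 0°) = I₀ cos²(14°) = 0.9415 I₀.
I₂ = I₁ cos²(44° − 14°) = 0.9415 I₀ · cos²(30°) = 0.7061 I₀.
I₃ = I₂ cos²(74° − 44°) = 0.7061 I₀ · cos²(30°) = 0.5296 I₀.
I₄ = I₃ cos²(35° − 74°) = 0.5296 I₀ · cos²(39°) = 0.3198 I₀.
So 1.26e4 lux = 0.3198 I₀, giving I₀ = 1.26e4/0.3198 = 3.939e+04 lux.

I₀ ≈ 3.94e4 lux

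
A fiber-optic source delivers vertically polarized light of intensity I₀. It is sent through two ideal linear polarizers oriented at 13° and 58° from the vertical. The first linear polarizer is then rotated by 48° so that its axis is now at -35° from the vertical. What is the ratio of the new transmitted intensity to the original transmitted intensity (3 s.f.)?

I_new/I_old ≈ 0.00387

Before rotation:
I₁ = I₀ cos²(13° − 0°) = I₀ cos²(13°) = 0.9494 I₀.
I₂ = I₁ cos²(58° − 13°) = 0.9494 I₀ · cos²(45°) = 0.4747 I₀.
After rotation:
I₁ = I₀ cos²(-35° − 0°) = I₀ cos²(35°) = 0.671 I₀.
Angle between axes 1 and 2: 87°. I₂ = 0.671 I₀ · cos²(87°) = 0.001838 I₀.
Ratio = 0.001838 / 0.4747 = 0.003872.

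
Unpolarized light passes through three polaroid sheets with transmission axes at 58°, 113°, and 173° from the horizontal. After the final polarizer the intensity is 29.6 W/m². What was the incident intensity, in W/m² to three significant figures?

I₀ ≈ 720 W/m²

Unpolarized light through the first polarizer → I₁ = ½ I₀, now polarized at 58°.
I₂ = I₁ cos²(113° − 58°) = 0.5 I₀ · cos²(55°) = 0.1645 I₀.
I₃ = I₂ cos²(173° − 113°) = 0.1645 I₀ · cos²(60°) = 0.04112 I₀.
So 29.6 W/m² = 0.04112 I₀, giving I₀ = 29.6/0.04112 = 719.8 W/m².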